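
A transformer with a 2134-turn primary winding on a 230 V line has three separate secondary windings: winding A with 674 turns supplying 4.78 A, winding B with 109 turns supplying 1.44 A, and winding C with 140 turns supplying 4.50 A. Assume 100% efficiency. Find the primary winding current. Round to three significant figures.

I_p ≈ 1.88 A

V_A = 230 × 674/2134 = 72.643 V; V_B = 230 × 109/2134 = 11.748 V; V_C = 230 × 140/2134 = 15.089 V.
P_out = V_A I_A + V_B I_B + V_C I_C = 72.643×4.78 + 11.748×1.44 + 15.089×4.50 = 347.23 + 16.917 + 67.901 = 432.05 W.
Ideal ⇒ P_in = P_out, so I_p = P_out/V_p = 432.05/230 = 1.88 A.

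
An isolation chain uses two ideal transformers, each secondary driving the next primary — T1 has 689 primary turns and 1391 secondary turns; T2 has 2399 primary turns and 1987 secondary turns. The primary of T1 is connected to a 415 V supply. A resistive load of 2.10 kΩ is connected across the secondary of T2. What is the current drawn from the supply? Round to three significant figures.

I_supply ≈ 0.553 A

After T1: V = 415.00 × 1391/689 = 837.83 V.
After T2: V = 837.83 × 1987/2399 = 693.94 V.
I_load = 693.94/2100 = 0.33045 A, so P_out = 693.94 × 0.33045 = 229.31 W.
All ideal ⇒ P_in = P_out, so I_supply = 229.31/415 = 0.553 A.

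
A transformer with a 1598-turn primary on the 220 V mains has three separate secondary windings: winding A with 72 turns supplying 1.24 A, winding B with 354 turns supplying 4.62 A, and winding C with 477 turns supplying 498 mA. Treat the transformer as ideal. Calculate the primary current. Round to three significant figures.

I_p ≈ 1.23 A

V_A = 220 × 72/1598 = 9.9124 V; V_B = 220 × 354/1598 = 48.736 V; V_C = 220 × 477/1598 = 65.670 V.
P_out = V_A I_A + V_B I_B + V_C I_C = 9.9124×1.24 + 48.736×4.62 + 65.670×0.498 = 12.291 + 225.16 + 32.703 = 270.15 W.
Ideal ⇒ P_in = P_out, so I_p = P_out/V_p = 270.15/220 = 1.23 A.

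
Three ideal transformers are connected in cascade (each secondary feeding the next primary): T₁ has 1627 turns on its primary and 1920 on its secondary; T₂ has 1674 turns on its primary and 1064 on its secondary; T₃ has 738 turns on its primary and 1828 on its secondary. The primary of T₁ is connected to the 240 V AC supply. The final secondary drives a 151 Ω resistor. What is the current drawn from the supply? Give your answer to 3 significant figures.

After T₁: V = 240.00 × 1920/1627 = 283.22 V.
After T₂: V = 283.22 × 1064/1674 = 180.02 V.
After T₃: V = 180.02 × 1828/738 = 445.89 V.
I_load = 445.89/151 = 2.9529 A, so P_out = 445.89 × 2.9529 = 1316.7 W.
All ideal ⇒ P_in = P_out, so I_supply = 1316.7/240 = 5.49 A.

I_supply ≈ 5.49 A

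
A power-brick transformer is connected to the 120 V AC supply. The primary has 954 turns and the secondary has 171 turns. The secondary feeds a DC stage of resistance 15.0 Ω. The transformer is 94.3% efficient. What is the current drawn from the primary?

I_p ≈ 0.273 A

V_s = 120 × 171/954 = 21.509 V.
I_s = V_s/R = 21.509/15.0 = 1.4340 A.
P_out = V_s I_s = 21.509 × 1.4340 = 30.844 W.
P_in = P_out/η = 30.844/0.943 = 32.708 W.
I_p = P_in/V_p = 32.708/120 = 0.273 A.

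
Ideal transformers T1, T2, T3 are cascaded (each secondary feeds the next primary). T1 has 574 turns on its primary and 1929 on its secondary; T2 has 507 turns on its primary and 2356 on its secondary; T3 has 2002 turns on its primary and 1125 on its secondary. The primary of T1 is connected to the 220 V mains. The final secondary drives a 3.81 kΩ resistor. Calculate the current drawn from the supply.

I_supply ≈ 4.45 A

After T1: V = 220.00 × 1929/574 = 739.34 V.
After T2: V = 739.34 × 2356/507 = 3435.7 V.
After T3: V = 3435.7 × 1125/2002 = 1930.6 V.
I_load = 1930.6/3810 = 0.50673 A, so P_out = 1930.6 × 0.50673 = 978.30 W.
All ideal ⇒ P_in = P_out, so I_supply = 978.30/220 = 4.45 A.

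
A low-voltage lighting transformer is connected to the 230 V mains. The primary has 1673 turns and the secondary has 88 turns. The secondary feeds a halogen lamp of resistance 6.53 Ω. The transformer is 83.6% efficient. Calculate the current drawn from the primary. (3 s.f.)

I_p ≈ 0.117 A

V_s = 230 × 88/1673 = 12.098 V.
I_s = V_s/R = 12.098/6.53 = 1.8527 A.
P_out = V_s I_s = 12.098 × 1.8527 = 22.414 W.
P_in = P_out/η = 22.414/0.836 = 26.811 W.
I_p = P_in/V_p = 26.811/230 = 0.117 A.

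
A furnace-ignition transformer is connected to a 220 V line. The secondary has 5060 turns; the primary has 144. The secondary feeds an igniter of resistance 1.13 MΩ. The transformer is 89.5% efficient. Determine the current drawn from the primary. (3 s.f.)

I_p ≈ 0.269 A

V_s = 220 × 5060/144 = 7730.6 V.
I_s = V_s/R = 7730.6/(1.13×10^6) = 0.0068412 A.
P_out = V_s I_s = 7730.6 × 0.0068412 = 52.886 W.
P_in = P_out/η = 52.886/0.895 = 59.091 W.
I_p = P_in/V_p = 59.091/220 = 0.269 A.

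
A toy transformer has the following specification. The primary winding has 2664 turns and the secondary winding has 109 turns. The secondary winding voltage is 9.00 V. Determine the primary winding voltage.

V_p/V_s = N_p/N_s, so V_p = 9.00 × 2664/109 = 220 V.

V_p ≈ 220 V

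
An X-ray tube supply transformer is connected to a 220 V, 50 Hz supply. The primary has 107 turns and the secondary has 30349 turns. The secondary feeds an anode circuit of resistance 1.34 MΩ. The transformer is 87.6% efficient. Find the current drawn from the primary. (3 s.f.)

V_s = 220 × 30349/107 = 62400 V.
I_s = V_s/R = 62400/(1.34×10^6) = 0.046567 A.
P_out = V_s I_s = 62400 × 0.046567 = 2905.8 W.
P_in = P_out/η = 2905.8/0.876 = 3317.1 W.
I_p = P_in/V_p = 3317.1/220 = 15.1 A.

I_p ≈ 15.1 A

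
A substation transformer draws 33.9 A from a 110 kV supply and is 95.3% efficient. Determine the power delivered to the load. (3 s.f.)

P_in = V_p I_p = 110000 × 33.9 = 3.7290×10^6 W.
P_out = η P_in = 0.953 × 3.7290×10^6 = 3.55×10^6 W.

P_out ≈ 3.55×10^6 W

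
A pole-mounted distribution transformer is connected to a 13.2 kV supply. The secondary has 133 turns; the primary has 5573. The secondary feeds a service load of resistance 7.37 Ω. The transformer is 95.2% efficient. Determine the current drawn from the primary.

I_p ≈ 1.07 A

V_s = 13200 × 133/5573 = 315.02 V.
I_s = V_s/R = 315.02/7.37 = 42.743 A.
P_out = V_s I_s = 315.02 × 42.743 = 13465 W.
P_in = P_out/η = 13465/0.952 = 14144 W.
I_p = P_in/V_p = 14144/13200 = 1.07 A.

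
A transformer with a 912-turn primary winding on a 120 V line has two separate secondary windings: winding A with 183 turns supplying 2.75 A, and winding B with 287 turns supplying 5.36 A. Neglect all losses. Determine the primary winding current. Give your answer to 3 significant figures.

V_A = 120 × 183/912 = 24.079 V; V_B = 120 × 287/912 = 37.763 V.
P_out = V_A I_A + V_B I_B = 24.079×2.75 + 37.763×5.36 = 66.217 + 202.41 = 268.63 W.
Ideal ⇒ P_in = P_out, so I_p = P_out/V_p = 268.63/120 = 2.24 A.

I_p ≈ 2.24 A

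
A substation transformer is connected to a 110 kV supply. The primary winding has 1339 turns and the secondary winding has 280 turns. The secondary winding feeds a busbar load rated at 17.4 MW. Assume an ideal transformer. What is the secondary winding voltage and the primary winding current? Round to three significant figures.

V_s = V_p × N_s/N_p = 110000 × 280/1339 = 23002 V.
I_s = P/V_s = 1.74×10^7/23002 = 756.45 A.
I_p = I_s × N_s/N_p = 756.45 × 280/1339 = 158 A.

V_s ≈ 23000 V, I_p ≈ 158 A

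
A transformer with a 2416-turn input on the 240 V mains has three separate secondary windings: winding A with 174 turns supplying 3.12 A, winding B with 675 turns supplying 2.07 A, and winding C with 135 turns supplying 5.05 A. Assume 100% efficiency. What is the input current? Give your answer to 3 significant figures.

I_in ≈ 1.09 A

V_A = 240 × 174/2416 = 17.285 V; V_B = 240 × 675/2416 = 67.053 V; V_C = 240 × 135/2416 = 13.411 V.
P_out = V_A I_A + V_B I_B + V_C I_C = 17.285×3.12 + 67.053×2.07 + 13.411×5.05 = 53.928 + 138.80 + 67.724 = 260.45 W.
Ideal ⇒ P_in = P_out, so I_in = P_out/V_in = 260.45/240 = 1.09 A.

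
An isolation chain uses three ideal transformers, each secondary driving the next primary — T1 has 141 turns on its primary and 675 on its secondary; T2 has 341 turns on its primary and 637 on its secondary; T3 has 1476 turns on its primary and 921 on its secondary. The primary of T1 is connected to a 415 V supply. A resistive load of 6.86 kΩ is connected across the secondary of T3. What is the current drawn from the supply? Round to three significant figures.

I_supply ≈ 1.88 A

Secondary of T1: V = 415.00 × 675/141 = 1986.7 V.
Secondary of T2: V = 1986.7 × 637/341 = 3711.2 V.
Secondary of T3: V = 3711.2 × 921/1476 = 2315.7 V.
I_load = 2315.7/6860 = 0.33757 A, so P_out = 2315.7 × 0.33757 = 781.73 W.
All ideal ⇒ P_in = P_out, so I_supply = 781.73/415 = 1.88 A.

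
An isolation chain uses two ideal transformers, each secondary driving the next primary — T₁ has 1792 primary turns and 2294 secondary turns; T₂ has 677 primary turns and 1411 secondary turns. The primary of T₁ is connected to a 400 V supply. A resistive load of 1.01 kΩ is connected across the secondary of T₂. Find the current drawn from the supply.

I_supply ≈ 2.82 A

After T₁: V = 400.00 × 2294/1792 = 512.05 V.
After T₂: V = 512.05 × 1411/677 = 1067.2 V.
I_load = 1067.2/1010 = 1.0567 A, so P_out = 1067.2 × 1.0567 = 1127.7 W.
All ideal ⇒ P_in = P_out, so I_supply = 1127.7/400 = 2.82 A.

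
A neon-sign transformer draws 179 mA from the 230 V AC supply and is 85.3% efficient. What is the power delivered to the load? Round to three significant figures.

P_in = V_p I_p = 230 × 0.179 = 41.170 W.
P_out = η P_in = 0.853 × 41.170 = 35.1 W.

P_out ≈ 35.1 W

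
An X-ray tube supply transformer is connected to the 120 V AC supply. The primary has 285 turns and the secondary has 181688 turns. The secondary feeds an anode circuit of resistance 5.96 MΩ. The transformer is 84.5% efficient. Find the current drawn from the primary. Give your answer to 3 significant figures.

I_p ≈ 9.68 A

V_s = 120 × 181688/285 = 76500 V.
I_s = V_s/R = 76500/(5.96×10^6) = 0.012836 A.
P_out = V_s I_s = 76500 × 0.012836 = 981.93 W.
P_in = P_out/η = 981.93/0.845 = 1162.0 W.
I_p = P_in/V_p = 1162.0/120 = 9.68 A.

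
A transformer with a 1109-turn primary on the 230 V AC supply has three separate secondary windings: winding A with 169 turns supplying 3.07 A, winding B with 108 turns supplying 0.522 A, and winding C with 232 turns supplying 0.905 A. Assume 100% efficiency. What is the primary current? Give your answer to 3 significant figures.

V_A = 230 × 169/1109 = 35.050 V; V_B = 230 × 108/1109 = 22.399 V; V_C = 230 × 232/1109 = 48.115 V.
P_out = V_A I_A + V_B I_B + V_C I_C = 35.050×3.07 + 22.399×0.522 + 48.115×0.905 = 107.60 + 11.692 + 43.544 = 162.84 W.
Ideal ⇒ P_in = P_out, so I_p = P_out/V_p = 162.84/230 = 0.708 A.

I_p ≈ 0.708 A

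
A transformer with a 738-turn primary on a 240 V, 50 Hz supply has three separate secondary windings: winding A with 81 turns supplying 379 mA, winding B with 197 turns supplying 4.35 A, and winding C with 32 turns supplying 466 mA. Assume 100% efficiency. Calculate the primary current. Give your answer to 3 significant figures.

V_A = 240 × 81/738 = 26.341 V; V_B = 240 × 197/738 = 64.065 V; V_C = 240 × 32/738 = 10.407 V.
P_out = V_A I_A + V_B I_B + V_C I_C = 26.341×0.379 + 64.065×4.35 + 10.407×0.466 = 9.9834 + 278.68 + 4.8494 = 293.52 W.
Ideal ⇒ P_in = P_out, so I_p = P_out/V_p = 293.52/240 = 1.22 A.

I_p ≈ 1.22 A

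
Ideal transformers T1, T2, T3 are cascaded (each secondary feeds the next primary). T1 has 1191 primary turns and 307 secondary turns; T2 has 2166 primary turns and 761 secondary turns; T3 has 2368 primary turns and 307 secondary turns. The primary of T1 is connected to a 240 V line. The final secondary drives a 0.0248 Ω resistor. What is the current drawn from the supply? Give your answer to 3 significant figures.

After T1: V = 240.00 × 307/1191 = 61.864 V.
After T2: V = 61.864 × 761/2166 = 21.735 V.
After T3: V = 21.735 × 307/2368 = 2.8179 V.
I_load = 2.8179/0.0248 = 113.62 A, so P_out = 2.8179 × 113.62 = 320.18 W.
All ideal ⇒ P_in = P_out, so I_supply = 320.18/240 = 1.33 A.

I_supply ≈ 1.33 A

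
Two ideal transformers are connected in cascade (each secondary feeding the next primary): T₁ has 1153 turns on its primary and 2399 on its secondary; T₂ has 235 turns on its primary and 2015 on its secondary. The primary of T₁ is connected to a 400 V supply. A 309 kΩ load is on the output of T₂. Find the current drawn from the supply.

I_supply ≈ 0.412 A

Secondary of T₁: V = 400.00 × 2399/1153 = 832.26 V.
Secondary of T₂: V = 832.26 × 2015/235 = 7136.2 V.
I_load = 7136.2/309000 = 0.023095 A, so P_out = 7136.2 × 0.023095 = 164.81 W.
All ideal ⇒ P_in = P_out, so I_supply = 164.81/400 = 0.412 A.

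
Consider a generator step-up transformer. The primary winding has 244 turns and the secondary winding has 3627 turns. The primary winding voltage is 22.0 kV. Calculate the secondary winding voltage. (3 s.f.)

V_s/V_p = N_s/N_p, so V_s = 22000 × 3627/244 = 327000 V.

V_s ≈ 327000 V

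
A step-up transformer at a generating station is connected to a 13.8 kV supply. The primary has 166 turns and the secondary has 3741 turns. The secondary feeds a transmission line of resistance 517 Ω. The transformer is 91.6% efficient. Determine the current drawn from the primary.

V_s = 13800 × 3741/166 = 311000 V.
I_s = V_s/R = 311000/517 = 601.55 A.
P_out = V_s I_s = 311000 × 601.55 = 1.8708×10^8 W.
P_in = P_out/η = 1.8708×10^8/0.916 = 2.0424×10^8 W.
I_p = P_in/V_p = 2.0424×10^8/13800 = 14800 A.

I_p ≈ 14800 A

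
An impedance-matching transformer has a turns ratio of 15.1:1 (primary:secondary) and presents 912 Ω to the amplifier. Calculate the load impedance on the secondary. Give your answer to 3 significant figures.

Z_s = Z_p/(N_p/N_s)² = 912/15.1² = 4.00 Ω.

Z_s ≈ 4.00 Ω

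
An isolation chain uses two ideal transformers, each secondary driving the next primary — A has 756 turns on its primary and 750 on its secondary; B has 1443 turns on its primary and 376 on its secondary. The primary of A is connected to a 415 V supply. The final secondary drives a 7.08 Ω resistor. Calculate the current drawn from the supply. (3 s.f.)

I_supply ≈ 3.92 A

Secondary of A: V = 415.00 × 750/756 = 411.71 V.
Secondary of B: V = 411.71 × 376/1443 = 107.28 V.
I_load = 107.28/7.08 = 15.152 A, so P_out = 107.28 × 15.152 = 1625.5 W.
All ideal ⇒ P_in = P_out, so I_supply = 1625.5/415 = 3.92 A.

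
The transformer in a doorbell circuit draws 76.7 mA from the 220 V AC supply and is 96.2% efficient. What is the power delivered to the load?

P_out ≈ 16.2 W

P_in = V_p I_p = 220 × 0.0767 = 16.874 W.
P_out = η P_in = 0.962 × 16.874 = 16.2 W.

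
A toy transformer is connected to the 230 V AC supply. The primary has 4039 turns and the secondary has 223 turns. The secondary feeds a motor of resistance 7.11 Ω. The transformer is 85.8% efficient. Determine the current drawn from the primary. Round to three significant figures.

I_p ≈ 0.115 A

V_s = 230 × 223/4039 = 12.699 V.
I_s = V_s/R = 12.699/7.11 = 1.7860 A.
P_out = V_s I_s = 12.699 × 1.7860 = 22.680 W.
P_in = P_out/η = 22.680/0.858 = 26.434 W.
I_p = P_in/V_p = 26.434/230 = 0.115 A.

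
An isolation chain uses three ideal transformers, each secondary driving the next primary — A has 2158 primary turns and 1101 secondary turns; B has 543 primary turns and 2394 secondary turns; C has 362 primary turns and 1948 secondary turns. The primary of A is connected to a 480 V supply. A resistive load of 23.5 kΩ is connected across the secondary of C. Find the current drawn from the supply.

Secondary of A: V = 480.00 × 1101/2158 = 244.89 V.
Secondary of B: V = 244.89 × 2394/543 = 1079.7 V.
Secondary of C: V = 1079.7 × 1948/362 = 5810.1 V.
I_load = 5810.1/23500 = 0.24724 A, so P_out = 5810.1 × 0.24724 = 1436.5 W.
All ideal ⇒ P_in = P_out, so I_supply = 1436.5/480 = 2.99 A.

I_supply ≈ 2.99 A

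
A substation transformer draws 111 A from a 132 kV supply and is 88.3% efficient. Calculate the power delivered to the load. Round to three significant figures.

P_in = V_p I_p = 132000 × 111 = 1.4652×10^7 W.
P_out = η P_in = 0.883 × 1.4652×10^7 = 1.29×10^7 W.

P_out ≈ 1.29×10^7 W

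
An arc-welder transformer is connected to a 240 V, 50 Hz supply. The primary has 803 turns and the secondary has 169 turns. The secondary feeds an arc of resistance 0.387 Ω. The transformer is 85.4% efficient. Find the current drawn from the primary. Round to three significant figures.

V_s = 240 × 169/803 = 50.511 V.
I_s = V_s/R = 50.511/0.387 = 130.52 A.
P_out = V_s I_s = 50.511 × 130.52 = 6592.6 W.
P_in = P_out/η = 6592.6/0.854 = 7719.6 W.
I_p = P_in/V_p = 7719.6/240 = 32.2 A.

I_p ≈ 32.2 A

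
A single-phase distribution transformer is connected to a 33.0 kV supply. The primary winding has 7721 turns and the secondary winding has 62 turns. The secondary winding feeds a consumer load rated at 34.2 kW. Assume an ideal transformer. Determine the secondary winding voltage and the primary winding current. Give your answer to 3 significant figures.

V_s ≈ 265 V, I_p ≈ 1.04 A

V_s = V_p × N_s/N_p = 33000 × 62/7721 = 264.99 V.
I_s = P/V_s = 34200/264.99 = 129.06 A.
I_p = I_s × N_s/N_p = 129.06 × 62/7721 = 1.04 A.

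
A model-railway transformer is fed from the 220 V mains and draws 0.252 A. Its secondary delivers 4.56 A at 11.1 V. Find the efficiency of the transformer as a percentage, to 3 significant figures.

η ≈ 91.3%

P_in = 220 × 0.252 = 55.4400 W.
P_out = 11.1 × 4.56 = 50.6160 W.
η = P_out/P_in = 50.6160/55.4400 = 0.913.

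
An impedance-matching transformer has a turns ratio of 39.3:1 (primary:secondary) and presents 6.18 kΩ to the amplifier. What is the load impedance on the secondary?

Z_s = Z_p/(N_p/N_s)² = 6180/39.3² = 4.00 Ω.

Z_s ≈ 4.00 Ω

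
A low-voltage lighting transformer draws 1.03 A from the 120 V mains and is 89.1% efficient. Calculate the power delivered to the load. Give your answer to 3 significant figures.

P_in = V_in I_in = 120 × 1.03 = 123.60 W.
P_out = η P_in = 0.891 × 123.60 = 110 W.

P_out ≈ 110 W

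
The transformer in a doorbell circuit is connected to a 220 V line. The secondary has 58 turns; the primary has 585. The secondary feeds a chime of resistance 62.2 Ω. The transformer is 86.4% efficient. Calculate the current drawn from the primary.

V_s = 220 × 58/585 = 21.812 V.
I_s = V_s/R = 21.812/62.2 = 0.35067 A.
P_out = V_s I_s = 21.812 × 0.35067 = 7.6489 W.
P_in = P_out/η = 7.6489/0.864 = 8.8529 W.
I_p = P_in/V_p = 8.8529/220 = 0.0402 A.

I_p ≈ 0.0402 A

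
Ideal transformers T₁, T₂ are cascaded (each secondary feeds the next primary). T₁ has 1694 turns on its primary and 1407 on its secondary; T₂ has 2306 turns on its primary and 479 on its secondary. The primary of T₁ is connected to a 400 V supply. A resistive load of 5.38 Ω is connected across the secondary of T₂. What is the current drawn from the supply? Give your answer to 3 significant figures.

I_supply ≈ 2.21 A

Secondary of T₁: V = 400.00 × 1407/1694 = 332.23 V.
Secondary of T₂: V = 332.23 × 479/2306 = 69.011 V.
I_load = 69.011/5.38 = 12.827 A, so P_out = 69.011 × 12.827 = 885.22 W.
All ideal ⇒ P_in = P_out, so I_supply = 885.22/400 = 2.21 A.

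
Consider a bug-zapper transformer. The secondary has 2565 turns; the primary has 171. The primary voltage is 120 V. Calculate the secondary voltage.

V_s ≈ 1800 V

V_s/V_p = N_s/N_p, so V_s = 120 × 2565/171 = 1800 V.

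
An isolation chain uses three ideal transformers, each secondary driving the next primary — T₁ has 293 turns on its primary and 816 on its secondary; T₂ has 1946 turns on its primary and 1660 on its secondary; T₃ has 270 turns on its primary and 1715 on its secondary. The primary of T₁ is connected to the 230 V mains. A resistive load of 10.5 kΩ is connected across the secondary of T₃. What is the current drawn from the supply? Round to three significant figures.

I_supply ≈ 4.99 A

Secondary of T₁: V = 230.00 × 816/293 = 640.55 V.
Secondary of T₂: V = 640.55 × 1660/1946 = 546.41 V.
Secondary of T₃: V = 546.41 × 1715/270 = 3470.7 V.
I_load = 3470.7/10500 = 0.33054 A, so P_out = 3470.7 × 0.33054 = 1147.2 W.
All ideal ⇒ P_in = P_out, so I_supply = 1147.2/230 = 4.99 A.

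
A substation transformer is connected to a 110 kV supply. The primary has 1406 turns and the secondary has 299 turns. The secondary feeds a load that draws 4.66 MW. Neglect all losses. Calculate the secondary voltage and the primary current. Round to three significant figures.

V_s = V_p × N_s/N_p = 110000 × 299/1406 = 23393 V.
I_s = P/V_s = 4.66×10^6/23393 = 199.21 A.
I_p = I_s × N_s/N_p = 199.21 × 299/1406 = 42.4 A.

V_s ≈ 23400 V, I_p ≈ 42.4 A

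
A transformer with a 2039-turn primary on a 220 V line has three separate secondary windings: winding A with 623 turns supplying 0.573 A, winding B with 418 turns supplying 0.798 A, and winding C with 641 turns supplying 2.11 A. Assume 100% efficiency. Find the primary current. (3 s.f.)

V_A = 220 × 623/2039 = 67.219 V; V_B = 220 × 418/2039 = 45.101 V; V_C = 220 × 641/2039 = 69.161 V.
P_out = V_A I_A + V_B I_B + V_C I_C = 67.219×0.573 + 45.101×0.798 + 69.161×2.11 = 38.517 + 35.990 + 145.93 = 220.44 W.
Ideal ⇒ P_in = P_out, so I_p = P_out/V_p = 220.44/220 = 1.00 A.

I_p ≈ 1.00 A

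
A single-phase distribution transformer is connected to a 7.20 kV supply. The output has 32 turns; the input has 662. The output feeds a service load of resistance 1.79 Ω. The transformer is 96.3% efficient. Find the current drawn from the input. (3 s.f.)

V_out = 7200 × 32/662 = 348.04 V.
I_out = V_out/R = 348.04/1.79 = 194.43 A.
P_out = V_out I_out = 348.04 × 194.43 = 67670 W.
P_in = P_out/η = 67670/0.963 = 70270 W.
I_in = P_in/V_in = 70270/7200 = 9.76 A.

I_in ≈ 9.76 A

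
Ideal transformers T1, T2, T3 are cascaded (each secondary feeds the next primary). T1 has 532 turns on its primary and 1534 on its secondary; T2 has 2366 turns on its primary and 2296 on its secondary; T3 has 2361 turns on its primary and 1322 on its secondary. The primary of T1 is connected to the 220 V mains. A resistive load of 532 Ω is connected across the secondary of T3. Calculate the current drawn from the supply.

Secondary of T1: V = 220.00 × 1534/532 = 634.36 V.
Secondary of T2: V = 634.36 × 2296/2366 = 615.59 V.
Secondary of T3: V = 615.59 × 1322/2361 = 344.69 V.
I_load = 344.69/532 = 0.64791 A, so P_out = 344.69 × 0.64791 = 223.33 W.
All ideal ⇒ P_in = P_out, so I_supply = 223.33/220 = 1.02 A.

I_supply ≈ 1.02 A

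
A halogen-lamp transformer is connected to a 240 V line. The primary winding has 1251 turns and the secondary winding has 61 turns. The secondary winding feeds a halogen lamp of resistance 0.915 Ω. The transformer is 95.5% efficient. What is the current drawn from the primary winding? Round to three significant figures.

I_p ≈ 0.653 A

V_s = 240 × 61/1251 = 11.703 V.
I_s = V_s/R = 11.703/0.915 = 12.790 A.
P_out = V_s I_s = 11.703 × 12.790 = 149.67 W.
P_in = P_out/η = 149.67/0.955 = 156.73 W.
I_p = P_in/V_p = 156.73/240 = 0.653 A.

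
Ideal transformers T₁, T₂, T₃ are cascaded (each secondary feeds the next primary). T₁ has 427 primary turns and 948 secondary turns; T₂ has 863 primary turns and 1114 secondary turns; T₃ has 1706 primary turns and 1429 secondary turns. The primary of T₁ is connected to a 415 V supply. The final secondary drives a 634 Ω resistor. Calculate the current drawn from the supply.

Secondary of T₁: V = 415.00 × 948/427 = 921.36 V.
Secondary of T₂: V = 921.36 × 1114/863 = 1189.3 V.
Secondary of T₃: V = 1189.3 × 1429/1706 = 996.22 V.
I_load = 996.22/634 = 1.5713 A, so P_out = 996.22 × 1.5713 = 1565.4 W.
All ideal ⇒ P_in = P_out, so I_supply = 1565.4/415 = 3.77 A.

I_supply ≈ 3.77 A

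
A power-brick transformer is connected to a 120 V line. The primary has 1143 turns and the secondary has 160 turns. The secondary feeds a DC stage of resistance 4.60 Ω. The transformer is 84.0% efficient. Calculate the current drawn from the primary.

V_s = 120 × 160/1143 = 16.798 V.
I_s = V_s/R = 16.798/4.60 = 3.6517 A.
P_out = V_s I_s = 16.798 × 3.6517 = 61.341 W.
P_in = P_out/η = 61.341/0.840 = 73.025 W.
I_p = P_in/V_p = 73.025/120 = 0.609 A.

I_p ≈ 0.609 A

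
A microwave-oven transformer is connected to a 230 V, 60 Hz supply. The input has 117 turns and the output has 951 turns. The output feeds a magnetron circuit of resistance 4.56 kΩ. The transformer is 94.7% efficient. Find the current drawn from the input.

I_in ≈ 3.52 A

V_out = 230 × 951/117 = 1869.5 V.
I_out = V_out/R = 1869.5/4560 = 0.40998 A.
P_out = V_out I_out = 1869.5 × 0.40998 = 766.44 W.
P_in = P_out/η = 766.44/0.947 = 809.34 W.
I_in = P_in/V_in = 809.34/230 = 3.52 A.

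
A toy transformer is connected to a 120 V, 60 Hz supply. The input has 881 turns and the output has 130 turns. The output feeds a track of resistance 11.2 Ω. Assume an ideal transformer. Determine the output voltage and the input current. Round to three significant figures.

V_out = V_in × N_out/N_in = 120 × 130/881 = 17.707 V.
I_out = V_out/R = 17.707/11.2 = 1.5810 A.
I_in = I_out × N_out/N_in = 1.5810 × 130/881 = 0.233 A.

V_out ≈ 17.7 V, I_in ≈ 0.233 A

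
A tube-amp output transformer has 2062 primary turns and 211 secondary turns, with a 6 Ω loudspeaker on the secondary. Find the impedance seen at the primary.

Z_p = (N_p/N_s)² × Z_s = (2062/211)² × 6 = 573 Ω.

Z_p ≈ 573 Ω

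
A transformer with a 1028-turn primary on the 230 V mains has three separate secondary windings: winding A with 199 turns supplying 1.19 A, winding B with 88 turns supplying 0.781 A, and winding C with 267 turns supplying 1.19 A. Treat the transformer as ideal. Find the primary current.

I_p ≈ 0.606 A

V_A = 230 × 199/1028 = 44.523 V; V_B = 230 × 88/1028 = 19.689 V; V_C = 230 × 267/1028 = 59.737 V.
P_out = V_A I_A + V_B I_B + V_C I_C = 44.523×1.19 + 19.689×0.781 + 59.737×1.19 = 52.983 + 15.377 + 71.087 = 139.45 W.
Ideal ⇒ P_in = P_out, so I_p = P_out/V_p = 139.45/230 = 0.606 A.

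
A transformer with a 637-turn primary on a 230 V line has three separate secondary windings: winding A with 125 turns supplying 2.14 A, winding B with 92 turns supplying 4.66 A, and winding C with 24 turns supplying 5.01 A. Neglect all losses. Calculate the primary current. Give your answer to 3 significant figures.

I_p ≈ 1.28 A

V_A = 230 × 125/637 = 45.133 V; V_B = 230 × 92/637 = 33.218 V; V_C = 230 × 24/637 = 8.6656 V.
P_out = V_A I_A + V_B I_B + V_C I_C = 45.133×2.14 + 33.218×4.66 + 8.6656×5.01 = 96.586 + 154.80 + 43.415 = 294.80 W.
Ideal ⇒ P_in = P_out, so I_p = P_out/V_p = 294.80/230 = 1.28 A.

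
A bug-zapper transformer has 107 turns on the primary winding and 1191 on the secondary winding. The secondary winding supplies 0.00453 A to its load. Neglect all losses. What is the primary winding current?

For an ideal transformer I_p/I_s = N_s/N_p, so I_p = 0.00453 × 1191/107 = 0.0504 A.

I_p ≈ 0.0504 A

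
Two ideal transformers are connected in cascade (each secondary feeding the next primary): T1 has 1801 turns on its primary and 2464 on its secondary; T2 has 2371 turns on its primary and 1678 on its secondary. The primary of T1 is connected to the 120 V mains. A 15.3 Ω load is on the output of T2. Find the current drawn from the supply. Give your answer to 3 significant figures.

I_supply ≈ 7.35 A

Secondary of T1: V = 120.00 × 2464/1801 = 164.18 V.
Secondary of T2: V = 164.18 × 1678/2371 = 116.19 V.
I_load = 116.19/15.3 = 7.5941 A, so P_out = 116.19 × 7.5941 = 882.36 W.
All ideal ⇒ P_in = P_out, so I_supply = 882.36/120 = 7.35 A.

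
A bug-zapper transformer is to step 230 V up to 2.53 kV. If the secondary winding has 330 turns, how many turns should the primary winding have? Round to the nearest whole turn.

N_p/N_s = V_p/V_s, so N_p = 330 × 230/2530 = 30.0 ≈ 30 turns.

N_p = 30 turns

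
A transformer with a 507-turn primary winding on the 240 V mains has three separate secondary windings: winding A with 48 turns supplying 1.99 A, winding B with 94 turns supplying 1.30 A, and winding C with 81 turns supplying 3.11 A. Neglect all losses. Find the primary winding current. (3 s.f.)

V_A = 240 × 48/507 = 22.722 V; V_B = 240 × 94/507 = 44.497 V; V_C = 240 × 81/507 = 38.343 V.
P_out = V_A I_A + V_B I_B + V_C I_C = 22.722×1.99 + 44.497×1.30 + 38.343×3.11 = 45.217 + 57.846 + 119.25 = 222.31 W.
Ideal ⇒ P_in = P_out, so I_p = P_out/V_p = 222.31/240 = 0.926 A.

I_p ≈ 0.926 A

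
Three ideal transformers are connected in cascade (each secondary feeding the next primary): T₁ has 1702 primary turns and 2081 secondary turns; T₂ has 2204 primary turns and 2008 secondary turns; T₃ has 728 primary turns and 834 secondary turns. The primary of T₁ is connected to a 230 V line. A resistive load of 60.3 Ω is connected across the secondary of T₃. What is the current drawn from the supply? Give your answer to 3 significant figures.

I_supply ≈ 6.21 A

After T₁: V = 230.00 × 2081/1702 = 281.22 V.
After T₂: V = 281.22 × 2008/2204 = 256.21 V.
After T₃: V = 256.21 × 834/728 = 293.51 V.
I_load = 293.51/60.3 = 4.8675 A, so P_out = 293.51 × 4.8675 = 1428.7 W.
All ideal ⇒ P_in = P_out, so I_supply = 1428.7/230 = 6.21 A.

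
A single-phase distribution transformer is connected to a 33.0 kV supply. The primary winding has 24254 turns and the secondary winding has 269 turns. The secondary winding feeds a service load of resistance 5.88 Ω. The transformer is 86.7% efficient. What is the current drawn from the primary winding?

I_p ≈ 0.796 A

V_s = 33000 × 269/24254 = 366.00 V.
I_s = V_s/R = 366.00/5.88 = 62.245 A.
P_out = V_s I_s = 366.00 × 62.245 = 22782 W.
P_in = P_out/η = 22782/0.867 = 26277 W.
I_p = P_in/V_p = 26277/33000 = 0.796 A.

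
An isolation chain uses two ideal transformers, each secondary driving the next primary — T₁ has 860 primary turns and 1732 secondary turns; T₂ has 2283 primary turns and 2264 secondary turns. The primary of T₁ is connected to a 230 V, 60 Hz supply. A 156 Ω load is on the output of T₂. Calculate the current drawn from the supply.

I_supply ≈ 5.88 A

Secondary of T₁: V = 230.00 × 1732/860 = 463.21 V.
Secondary of T₂: V = 463.21 × 2264/2283 = 459.35 V.
I_load = 459.35/156 = 2.9446 A, so P_out = 459.35 × 2.9446 = 1352.6 W.
All ideal ⇒ P_in = P_out, so I_supply = 1352.6/230 = 5.88 A.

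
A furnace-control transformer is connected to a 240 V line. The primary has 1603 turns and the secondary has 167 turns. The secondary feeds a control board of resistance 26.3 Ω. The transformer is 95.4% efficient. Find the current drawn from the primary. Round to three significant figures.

I_p ≈ 0.104 A

V_s = 240 × 167/1603 = 25.003 V.
I_s = V_s/R = 25.003/26.3 = 0.95069 A.
P_out = V_s I_s = 25.003 × 0.95069 = 23.770 W.
P_in = P_out/η = 23.770/0.954 = 24.916 W.
I_p = P_in/V_p = 24.916/240 = 0.104 A.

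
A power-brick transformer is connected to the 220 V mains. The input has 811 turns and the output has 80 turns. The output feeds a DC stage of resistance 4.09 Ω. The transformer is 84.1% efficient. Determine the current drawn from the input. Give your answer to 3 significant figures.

V_out = 220 × 80/811 = 21.702 V.
I_out = V_out/R = 21.702/4.09 = 5.3060 A.
P_out = V_out I_out = 21.702 × 5.3060 = 115.15 W.
P_in = P_out/η = 115.15/0.841 = 136.92 W.
I_in = P_in/V_in = 136.92/220 = 0.622 A.

I_in ≈ 0.622 A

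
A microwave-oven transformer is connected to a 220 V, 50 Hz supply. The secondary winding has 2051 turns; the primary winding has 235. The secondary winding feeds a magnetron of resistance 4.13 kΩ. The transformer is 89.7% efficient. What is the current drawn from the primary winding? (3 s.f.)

I_p ≈ 4.52 A

V_s = 220 × 2051/235 = 1920.1 V.
I_s = V_s/R = 1920.1/4130 = 0.46491 A.
P_out = V_s I_s = 1920.1 × 0.46491 = 892.67 W.
P_in = P_out/η = 892.67/0.897 = 995.17 W.
I_p = P_in/V_p = 995.17/220 = 4.52 A.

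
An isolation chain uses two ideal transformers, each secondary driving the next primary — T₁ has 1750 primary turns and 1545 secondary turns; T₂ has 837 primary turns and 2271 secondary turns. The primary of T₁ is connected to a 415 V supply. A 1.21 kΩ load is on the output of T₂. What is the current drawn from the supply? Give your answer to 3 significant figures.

Secondary of T₁: V = 415.00 × 1545/1750 = 366.39 V.
Secondary of T₂: V = 366.39 × 2271/837 = 994.10 V.
I_load = 994.10/1210 = 0.82157 A, so P_out = 994.10 × 0.82157 = 816.72 W.
All ideal ⇒ P_in = P_out, so I_supply = 816.72/415 = 1.97 A.

I_supply ≈ 1.97 A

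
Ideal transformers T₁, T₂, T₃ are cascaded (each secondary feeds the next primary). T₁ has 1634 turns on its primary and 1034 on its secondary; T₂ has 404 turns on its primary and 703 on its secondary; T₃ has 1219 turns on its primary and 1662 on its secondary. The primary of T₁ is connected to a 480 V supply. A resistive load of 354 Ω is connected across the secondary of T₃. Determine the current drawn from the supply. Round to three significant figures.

I_supply ≈ 3.06 A

After T₁: V = 480.00 × 1034/1634 = 303.75 V.
After T₂: V = 303.75 × 703/404 = 528.55 V.
After T₃: V = 528.55 × 1662/1219 = 720.63 V.
I_load = 720.63/354 = 2.0357 A, so P_out = 720.63 × 2.0357 = 1467.0 W.
All ideal ⇒ P_in = P_out, so I_supply = 1467.0/480 = 3.06 A.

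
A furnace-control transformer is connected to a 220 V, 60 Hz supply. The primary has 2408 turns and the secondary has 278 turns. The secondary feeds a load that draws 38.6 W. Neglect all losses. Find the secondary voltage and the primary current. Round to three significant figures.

V_s = V_p × N_s/N_p = 220 × 278/2408 = 25.399 V.
I_s = P/V_s = 38.6/25.399 = 1.5198 A.
I_p = I_s × N_s/N_p = 1.5198 × 278/2408 = 0.175 A.

V_s ≈ 25.4 V, I_p ≈ 0.175 A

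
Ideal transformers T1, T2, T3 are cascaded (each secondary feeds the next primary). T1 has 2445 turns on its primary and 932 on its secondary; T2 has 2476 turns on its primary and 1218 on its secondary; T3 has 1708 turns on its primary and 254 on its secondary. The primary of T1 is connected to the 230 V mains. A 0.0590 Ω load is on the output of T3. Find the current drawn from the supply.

Secondary of T1: V = 230.00 × 932/2445 = 87.673 V.
Secondary of T2: V = 87.673 × 1218/2476 = 43.128 V.
Secondary of T3: V = 43.128 × 254/1708 = 6.4137 V.
I_load = 6.4137/0.0590 = 108.71 A, so P_out = 6.4137 × 108.71 = 697.21 W.
All ideal ⇒ P_in = P_out, so I_supply = 697.21/230 = 3.03 A.

I_supply ≈ 3.03 A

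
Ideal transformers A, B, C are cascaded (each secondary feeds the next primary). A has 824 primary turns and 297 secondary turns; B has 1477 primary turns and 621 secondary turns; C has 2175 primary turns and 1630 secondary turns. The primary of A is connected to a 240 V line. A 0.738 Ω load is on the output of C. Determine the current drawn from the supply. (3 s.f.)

After A: V = 240.00 × 297/824 = 86.505 V.
After B: V = 86.505 × 621/1477 = 36.371 V.
After C: V = 36.371 × 1630/2175 = 27.257 V.
I_load = 27.257/0.738 = 36.934 A, so P_out = 27.257 × 36.934 = 1006.7 W.
All ideal ⇒ P_in = P_out, so I_supply = 1006.7/240 = 4.19 A.

I_supply ≈ 4.19 A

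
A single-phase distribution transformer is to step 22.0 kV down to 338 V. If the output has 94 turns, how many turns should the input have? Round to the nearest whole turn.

N_in = 6118 turns

N_in/N_out = V_in/V_out, so N_in = 94 × 22000/338 = 6118.3 ≈ 6118 turns.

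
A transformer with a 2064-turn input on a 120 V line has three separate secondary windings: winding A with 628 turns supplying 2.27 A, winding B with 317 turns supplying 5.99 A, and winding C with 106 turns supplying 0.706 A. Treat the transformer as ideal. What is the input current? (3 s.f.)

I_in ≈ 1.65 A

V_A = 120 × 628/2064 = 36.512 V; V_B = 120 × 317/2064 = 18.430 V; V_C = 120 × 106/2064 = 6.1628 V.
P_out = V_A I_A + V_B I_B + V_C I_C = 36.512×2.27 + 18.430×5.99 + 6.1628×0.706 = 82.881 + 110.40 + 4.3509 = 197.63 W.
Ideal ⇒ P_in = P_out, so I_in = P_out/V_in = 197.63/120 = 1.65 A.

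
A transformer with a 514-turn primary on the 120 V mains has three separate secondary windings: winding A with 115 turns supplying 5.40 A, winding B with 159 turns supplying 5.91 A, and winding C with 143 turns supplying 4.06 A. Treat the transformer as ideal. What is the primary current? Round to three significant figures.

V_A = 120 × 115/514 = 26.848 V; V_B = 120 × 159/514 = 37.121 V; V_C = 120 × 143/514 = 33.385 V.
P_out = V_A I_A + V_B I_B + V_C I_C = 26.848×5.40 + 37.121×5.91 + 33.385×4.06 = 144.98 + 219.38 + 135.54 = 499.91 W.
Ideal ⇒ P_in = P_out, so I_p = P_out/V_p = 499.91/120 = 4.17 A.

I_p ≈ 4.17 A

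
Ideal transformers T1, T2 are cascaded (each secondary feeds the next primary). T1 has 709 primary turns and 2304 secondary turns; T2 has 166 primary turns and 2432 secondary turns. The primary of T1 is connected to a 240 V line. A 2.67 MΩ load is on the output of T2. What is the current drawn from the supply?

Secondary of T1: V = 240.00 × 2304/709 = 779.92 V.
Secondary of T2: V = 779.92 × 2432/166 = 11426 V.
I_load = 11426/(2.67×10^6) = 0.0042795 A, so P_out = 11426 × 0.0042795 = 48.898 W.
All ideal ⇒ P_in = P_out, so I_supply = 48.898/240 = 0.204 A.

I_supply ≈ 0.204 A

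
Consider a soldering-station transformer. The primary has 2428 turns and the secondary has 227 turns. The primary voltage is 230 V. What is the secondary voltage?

V_s/V_p = N_s/N_p, so V_s = 230 × 227/2428 = 21.5 V.

V_s ≈ 21.5 V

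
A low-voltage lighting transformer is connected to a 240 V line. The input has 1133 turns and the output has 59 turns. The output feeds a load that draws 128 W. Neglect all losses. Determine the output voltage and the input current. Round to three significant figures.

V_out ≈ 12.5 V, I_in ≈ 0.533 A

V_out = V_in × N_out/N_in = 240 × 59/1133 = 12.498 V.
I_out = P/V_out = 128/12.498 = 10.242 A.
I_in = I_out × N_out/N_in = 10.242 × 59/1133 = 0.533 A.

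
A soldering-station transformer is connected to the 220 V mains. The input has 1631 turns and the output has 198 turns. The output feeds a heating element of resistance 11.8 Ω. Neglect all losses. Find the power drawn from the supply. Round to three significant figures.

P ≈ 60.4 W

V_out = V_in × N_out/N_in = 220 × 198/1631 = 26.708 V.
I_out = V_out/R = 26.708/11.8 = 2.2634 A.
I_in = I_out × N_out/N_in = 2.2634 × 198/1631 = 0.27477 A.
P = V_in I_in = 220 × 0.27477 = 60.4 W.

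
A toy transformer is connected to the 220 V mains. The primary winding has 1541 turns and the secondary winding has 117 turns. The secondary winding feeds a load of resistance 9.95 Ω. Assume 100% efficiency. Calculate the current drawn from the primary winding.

V_s = V_p × N_s/N_p = 220 × 117/1541 = 16.703 V.
I_s = V_s/R = 16.703/9.95 = 1.6787 A.
For an ideal transformer I_p N_p = I_s N_s, so I_p = 1.6787 × 117/1541 = 0.127 A.

I_p ≈ 0.127 A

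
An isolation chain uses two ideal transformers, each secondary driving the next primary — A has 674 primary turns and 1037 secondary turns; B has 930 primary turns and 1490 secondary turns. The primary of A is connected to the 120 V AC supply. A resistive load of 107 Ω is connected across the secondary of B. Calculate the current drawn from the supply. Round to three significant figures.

After A: V = 120.00 × 1037/674 = 184.63 V.
After B: V = 184.63 × 1490/930 = 295.80 V.
I_load = 295.80/107 = 2.7645 A, so P_out = 295.80 × 2.7645 = 817.75 W.
All ideal ⇒ P_in = P_out, so I_supply = 817.75/120 = 6.81 A.

I_supply ≈ 6.81 A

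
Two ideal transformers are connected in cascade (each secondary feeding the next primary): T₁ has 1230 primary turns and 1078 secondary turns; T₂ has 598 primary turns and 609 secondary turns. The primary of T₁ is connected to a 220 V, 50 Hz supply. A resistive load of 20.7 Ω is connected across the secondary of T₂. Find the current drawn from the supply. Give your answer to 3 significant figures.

I_supply ≈ 8.47 A

After T₁: V = 220.00 × 1078/1230 = 192.81 V.
After T₂: V = 192.81 × 609/598 = 196.36 V.
I_load = 196.36/20.7 = 9.4860 A, so P_out = 196.36 × 9.4860 = 1862.7 W.
All ideal ⇒ P_in = P_out, so I_supply = 1862.7/220 = 8.47 A.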